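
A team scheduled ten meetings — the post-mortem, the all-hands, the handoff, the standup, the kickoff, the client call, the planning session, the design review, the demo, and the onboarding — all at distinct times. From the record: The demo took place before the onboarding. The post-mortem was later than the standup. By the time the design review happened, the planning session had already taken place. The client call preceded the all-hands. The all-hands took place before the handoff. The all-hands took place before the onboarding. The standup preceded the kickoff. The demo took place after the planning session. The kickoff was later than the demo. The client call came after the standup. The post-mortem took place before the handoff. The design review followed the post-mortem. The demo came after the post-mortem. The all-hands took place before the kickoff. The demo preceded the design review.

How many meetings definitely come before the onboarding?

Directly stated before the onboarding: the all-hands and the demo.
The client call reaches the onboarding via the client call → the all-hands → the onboarding.
The planning session reaches the onboarding via the planning session → the demo → the onboarding.
The post-mortem reaches the onboarding via the post-mortem → the demo → the onboarding.
Likewise the standup reaches the onboarding by chaining the stated constraints.
That's the all-hands, the client call, the demo, the planning session, the post-mortem, and the standup — 6 in all.

6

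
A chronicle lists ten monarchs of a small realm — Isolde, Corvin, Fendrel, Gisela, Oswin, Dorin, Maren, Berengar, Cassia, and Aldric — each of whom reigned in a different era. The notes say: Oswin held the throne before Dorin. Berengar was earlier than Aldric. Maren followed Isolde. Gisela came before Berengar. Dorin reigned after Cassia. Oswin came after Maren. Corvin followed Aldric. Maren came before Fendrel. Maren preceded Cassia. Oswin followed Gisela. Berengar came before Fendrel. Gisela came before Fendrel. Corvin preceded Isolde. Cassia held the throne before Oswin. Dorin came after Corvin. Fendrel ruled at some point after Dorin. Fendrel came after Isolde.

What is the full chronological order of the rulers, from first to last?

The constraints fix every adjacent pair, so only one ordering works:
Gisela → Berengar → Aldric → Corvin → Isolde → Maren → Cassia → Oswin → Dorin → Fendrel.

Gisela, Berengar, Aldric, Corvin, Isolde, Maren, Cassia, Oswin, Dorin, Fendrel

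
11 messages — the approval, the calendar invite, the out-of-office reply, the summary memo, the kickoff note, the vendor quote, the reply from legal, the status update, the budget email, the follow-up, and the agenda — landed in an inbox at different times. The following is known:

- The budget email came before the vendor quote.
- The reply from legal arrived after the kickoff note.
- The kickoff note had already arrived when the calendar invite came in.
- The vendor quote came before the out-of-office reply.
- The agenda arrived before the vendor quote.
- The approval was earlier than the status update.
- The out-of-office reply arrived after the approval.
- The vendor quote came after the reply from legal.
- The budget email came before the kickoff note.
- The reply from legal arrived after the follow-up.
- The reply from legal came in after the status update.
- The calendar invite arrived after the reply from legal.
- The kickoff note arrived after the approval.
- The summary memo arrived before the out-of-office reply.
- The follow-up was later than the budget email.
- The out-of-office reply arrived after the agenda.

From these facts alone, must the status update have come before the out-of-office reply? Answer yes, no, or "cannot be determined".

yes

Chain the constraints: the status update → the reply from legal → the vendor quote → the out-of-office reply. Each link is directly stated, so the status update comes before the out-of-office reply.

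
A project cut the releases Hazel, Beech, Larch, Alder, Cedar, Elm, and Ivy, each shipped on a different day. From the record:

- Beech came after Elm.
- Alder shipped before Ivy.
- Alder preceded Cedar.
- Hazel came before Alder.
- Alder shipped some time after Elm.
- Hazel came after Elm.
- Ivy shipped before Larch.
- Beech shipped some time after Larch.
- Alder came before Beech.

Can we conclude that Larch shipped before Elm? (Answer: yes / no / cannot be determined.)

Tracing the constraints gives Elm → Alder → Ivy → Larch, so Elm must come before Larch.
That means Larch cannot be before Elm.

no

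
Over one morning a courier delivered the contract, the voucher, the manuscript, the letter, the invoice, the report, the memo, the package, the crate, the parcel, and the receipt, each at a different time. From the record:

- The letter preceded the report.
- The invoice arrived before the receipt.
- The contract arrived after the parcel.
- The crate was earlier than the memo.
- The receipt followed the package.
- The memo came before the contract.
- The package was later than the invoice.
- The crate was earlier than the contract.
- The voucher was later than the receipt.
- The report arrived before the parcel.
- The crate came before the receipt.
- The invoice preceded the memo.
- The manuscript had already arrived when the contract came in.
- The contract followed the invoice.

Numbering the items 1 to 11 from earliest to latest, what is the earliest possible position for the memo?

3

The crate and the invoice must both come before the memo — 2 forced predecessors.
Nothing else is forced ahead of the memo, so its earliest slot is position 2 + 1 = 3.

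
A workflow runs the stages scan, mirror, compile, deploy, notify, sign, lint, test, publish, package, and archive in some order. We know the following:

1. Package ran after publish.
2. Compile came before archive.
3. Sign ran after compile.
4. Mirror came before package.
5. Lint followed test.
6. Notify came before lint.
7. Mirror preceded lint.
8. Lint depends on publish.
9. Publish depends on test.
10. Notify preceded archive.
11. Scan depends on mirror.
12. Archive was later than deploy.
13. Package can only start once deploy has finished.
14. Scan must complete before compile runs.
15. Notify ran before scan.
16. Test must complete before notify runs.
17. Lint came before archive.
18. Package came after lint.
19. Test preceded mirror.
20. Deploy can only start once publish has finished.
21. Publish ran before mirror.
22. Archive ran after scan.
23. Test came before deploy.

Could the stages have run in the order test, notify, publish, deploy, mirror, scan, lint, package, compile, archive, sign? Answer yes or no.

Check each stated constraint against the proposed order — e.g. test is ahead of lint; notify is ahead of archive. Every pair is in the required order; nothing is violated.

yes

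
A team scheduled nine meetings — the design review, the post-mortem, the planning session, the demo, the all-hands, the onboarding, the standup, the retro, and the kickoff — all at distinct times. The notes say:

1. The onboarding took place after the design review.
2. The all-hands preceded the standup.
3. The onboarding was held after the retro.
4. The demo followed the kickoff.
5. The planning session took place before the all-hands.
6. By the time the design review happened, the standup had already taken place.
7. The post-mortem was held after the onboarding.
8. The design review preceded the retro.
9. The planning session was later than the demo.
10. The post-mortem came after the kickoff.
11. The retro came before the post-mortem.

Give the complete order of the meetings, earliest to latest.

the kickoff, the demo, the planning session, the all-hands, the standup, the design review, the retro, the onboarding, the post-mortem

The constraints fix every adjacent pair, so only one ordering works:
the kickoff → the demo → the planning session → the all-hands → the standup → the design review → the retro → the onboarding → the post-mortem.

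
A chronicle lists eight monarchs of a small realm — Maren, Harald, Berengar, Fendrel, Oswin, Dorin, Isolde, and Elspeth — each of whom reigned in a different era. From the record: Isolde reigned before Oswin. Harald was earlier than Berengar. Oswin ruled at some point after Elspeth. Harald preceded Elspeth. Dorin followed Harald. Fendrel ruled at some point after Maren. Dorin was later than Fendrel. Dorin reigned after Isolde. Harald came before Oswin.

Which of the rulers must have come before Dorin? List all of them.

Fendrel, Harald, Isolde, Maren

Directly stated before Dorin: Fendrel, Harald, and Isolde.
Maren reaches Dorin via Maren → Fendrel → Dorin.
No chain forces Berengar (or any of the others) ahead of Dorin.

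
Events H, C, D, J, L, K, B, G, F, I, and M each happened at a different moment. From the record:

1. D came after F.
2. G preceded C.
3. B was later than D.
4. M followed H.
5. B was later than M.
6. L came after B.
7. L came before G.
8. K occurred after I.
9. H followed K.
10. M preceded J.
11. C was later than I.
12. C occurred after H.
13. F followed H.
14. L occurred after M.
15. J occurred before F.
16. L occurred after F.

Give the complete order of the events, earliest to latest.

The constraints fix every adjacent pair, so only one ordering works:
I → K → H → M → J → F → D → B → L → G → C.

I, K, H, M, J, F, D, B, L, G, C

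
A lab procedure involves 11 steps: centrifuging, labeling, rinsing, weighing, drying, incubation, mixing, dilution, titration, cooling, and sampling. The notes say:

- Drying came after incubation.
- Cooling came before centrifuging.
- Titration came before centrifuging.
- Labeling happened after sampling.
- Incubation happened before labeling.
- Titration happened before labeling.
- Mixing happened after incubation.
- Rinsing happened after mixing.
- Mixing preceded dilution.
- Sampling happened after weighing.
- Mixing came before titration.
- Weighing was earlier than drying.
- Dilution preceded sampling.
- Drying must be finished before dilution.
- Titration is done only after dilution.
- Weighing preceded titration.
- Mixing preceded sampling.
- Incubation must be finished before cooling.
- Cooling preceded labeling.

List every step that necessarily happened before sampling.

dilution, drying, incubation, mixing, weighing

Directly stated before sampling: dilution, mixing, and weighing.
Drying reaches sampling via drying → dilution → sampling.
Incubation reaches sampling via incubation → mixing → sampling.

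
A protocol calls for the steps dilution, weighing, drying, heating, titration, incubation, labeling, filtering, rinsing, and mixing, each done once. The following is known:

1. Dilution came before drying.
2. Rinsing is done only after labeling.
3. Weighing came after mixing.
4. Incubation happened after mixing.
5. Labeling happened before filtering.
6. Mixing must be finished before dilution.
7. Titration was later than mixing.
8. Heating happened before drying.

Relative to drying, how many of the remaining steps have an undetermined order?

6

Forced before drying: dilution, heating, and mixing.
That leaves filtering, incubation, labeling, rinsing, titration, and weighing with no forced order relative to drying — 6.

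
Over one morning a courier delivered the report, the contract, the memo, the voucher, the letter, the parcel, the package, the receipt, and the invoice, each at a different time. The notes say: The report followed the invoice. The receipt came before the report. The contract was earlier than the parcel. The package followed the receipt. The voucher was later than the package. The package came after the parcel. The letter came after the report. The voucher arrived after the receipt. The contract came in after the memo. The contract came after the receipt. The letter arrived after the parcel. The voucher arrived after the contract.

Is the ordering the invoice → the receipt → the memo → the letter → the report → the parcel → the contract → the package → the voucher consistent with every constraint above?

no

The constraints require the contract before the parcel, but in the proposed sequence the parcel appears ahead of the contract. That one violation is enough.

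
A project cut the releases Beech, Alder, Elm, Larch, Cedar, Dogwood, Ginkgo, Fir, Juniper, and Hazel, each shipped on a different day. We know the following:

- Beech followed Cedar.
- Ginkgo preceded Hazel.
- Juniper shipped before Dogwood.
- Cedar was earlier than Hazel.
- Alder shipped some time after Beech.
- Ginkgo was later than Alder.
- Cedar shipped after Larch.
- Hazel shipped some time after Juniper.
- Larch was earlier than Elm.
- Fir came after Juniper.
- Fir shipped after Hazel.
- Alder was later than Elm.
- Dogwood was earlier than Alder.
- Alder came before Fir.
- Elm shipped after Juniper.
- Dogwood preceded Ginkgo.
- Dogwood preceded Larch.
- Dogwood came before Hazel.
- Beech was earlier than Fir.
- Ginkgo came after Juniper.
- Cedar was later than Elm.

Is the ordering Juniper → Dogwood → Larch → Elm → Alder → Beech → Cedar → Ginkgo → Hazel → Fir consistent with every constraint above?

The constraints require Beech before Alder, but in the proposed sequence Alder appears ahead of Beech. That one violation is enough.

no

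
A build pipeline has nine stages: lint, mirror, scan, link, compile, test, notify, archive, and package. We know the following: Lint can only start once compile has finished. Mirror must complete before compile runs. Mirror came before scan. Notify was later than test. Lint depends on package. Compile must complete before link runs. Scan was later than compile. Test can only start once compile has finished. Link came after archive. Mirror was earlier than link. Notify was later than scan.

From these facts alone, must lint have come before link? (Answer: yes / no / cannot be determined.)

cannot be determined

No chain of stated constraints runs from lint to link, and none runs from link to lint either.
So the relative order of lint and link is not fixed by the given facts.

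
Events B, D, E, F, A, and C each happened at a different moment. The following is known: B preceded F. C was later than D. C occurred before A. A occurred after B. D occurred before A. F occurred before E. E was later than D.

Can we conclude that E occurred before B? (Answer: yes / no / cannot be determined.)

no

Tracing the constraints gives B → F → E, so B must come before E.
That means E cannot be before B.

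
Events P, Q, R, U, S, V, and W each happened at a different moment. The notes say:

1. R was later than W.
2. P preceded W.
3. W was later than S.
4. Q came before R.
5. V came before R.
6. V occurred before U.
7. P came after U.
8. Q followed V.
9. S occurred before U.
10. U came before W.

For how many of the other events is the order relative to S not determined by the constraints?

Forced after S: P, R, U, and W.
That leaves Q and V with no forced order relative to S — 2.

2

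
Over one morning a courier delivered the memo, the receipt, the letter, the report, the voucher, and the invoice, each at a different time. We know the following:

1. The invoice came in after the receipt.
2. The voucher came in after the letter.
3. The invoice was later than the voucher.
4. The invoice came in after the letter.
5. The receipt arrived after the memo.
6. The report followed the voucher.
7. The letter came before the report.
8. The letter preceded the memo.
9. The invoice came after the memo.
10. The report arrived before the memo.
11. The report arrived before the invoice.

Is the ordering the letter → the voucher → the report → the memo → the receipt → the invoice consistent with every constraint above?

Check each stated constraint against the proposed order — e.g. the voucher is ahead of the invoice; the letter is ahead of the invoice. Every pair is in the required order; nothing is violated.

yes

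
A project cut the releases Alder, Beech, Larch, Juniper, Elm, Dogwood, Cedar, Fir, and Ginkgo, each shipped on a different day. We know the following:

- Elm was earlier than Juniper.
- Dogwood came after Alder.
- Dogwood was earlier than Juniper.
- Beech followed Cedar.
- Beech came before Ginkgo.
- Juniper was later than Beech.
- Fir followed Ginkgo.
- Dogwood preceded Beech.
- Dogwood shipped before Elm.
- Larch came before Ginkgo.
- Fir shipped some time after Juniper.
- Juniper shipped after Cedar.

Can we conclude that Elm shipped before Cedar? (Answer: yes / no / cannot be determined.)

cannot be determined

No chain of stated constraints runs from Elm to Cedar, and none runs from Cedar to Elm either.
So the relative order of Elm and Cedar is not fixed by the given facts.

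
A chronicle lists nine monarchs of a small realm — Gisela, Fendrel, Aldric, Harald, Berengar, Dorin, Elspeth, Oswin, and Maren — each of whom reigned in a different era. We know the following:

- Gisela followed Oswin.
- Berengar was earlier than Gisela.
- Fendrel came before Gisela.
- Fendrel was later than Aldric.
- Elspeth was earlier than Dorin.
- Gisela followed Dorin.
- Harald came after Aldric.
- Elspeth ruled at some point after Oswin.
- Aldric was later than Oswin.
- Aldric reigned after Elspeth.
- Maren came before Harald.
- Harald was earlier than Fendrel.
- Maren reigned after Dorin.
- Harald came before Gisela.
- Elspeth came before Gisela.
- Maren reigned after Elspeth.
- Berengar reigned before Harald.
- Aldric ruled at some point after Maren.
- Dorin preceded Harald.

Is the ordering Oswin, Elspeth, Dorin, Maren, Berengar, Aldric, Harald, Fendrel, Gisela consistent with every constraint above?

yes

Check each stated constraint against the proposed order — e.g. Elspeth is ahead of Gisela; Oswin is ahead of Gisela. Every pair is in the required order; nothing is violated.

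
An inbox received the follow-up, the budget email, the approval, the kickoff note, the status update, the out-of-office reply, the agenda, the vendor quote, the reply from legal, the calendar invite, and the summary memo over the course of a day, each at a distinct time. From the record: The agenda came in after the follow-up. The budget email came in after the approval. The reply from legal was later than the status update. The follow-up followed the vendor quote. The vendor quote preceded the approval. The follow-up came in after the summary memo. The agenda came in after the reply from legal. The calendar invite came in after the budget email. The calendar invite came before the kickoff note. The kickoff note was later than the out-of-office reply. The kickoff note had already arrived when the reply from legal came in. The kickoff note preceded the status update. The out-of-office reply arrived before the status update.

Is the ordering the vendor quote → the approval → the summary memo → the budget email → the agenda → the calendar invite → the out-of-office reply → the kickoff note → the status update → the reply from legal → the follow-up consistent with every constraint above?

The constraints require the follow-up before the agenda, but in the proposed sequence the agenda appears ahead of the follow-up. That one violation is enough.

no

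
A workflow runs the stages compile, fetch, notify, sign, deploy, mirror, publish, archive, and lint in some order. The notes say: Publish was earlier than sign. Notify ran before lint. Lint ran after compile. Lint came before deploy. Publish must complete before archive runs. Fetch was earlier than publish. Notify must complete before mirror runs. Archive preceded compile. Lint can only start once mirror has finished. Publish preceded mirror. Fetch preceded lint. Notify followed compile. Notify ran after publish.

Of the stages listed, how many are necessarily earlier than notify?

Directly stated before notify: compile and publish.
Archive reaches notify via archive → compile → notify.
Fetch reaches notify via fetch → publish → notify.
No chain forces sign (or any of the others) ahead of notify.
That's archive, compile, fetch, and publish — 4 in all.

4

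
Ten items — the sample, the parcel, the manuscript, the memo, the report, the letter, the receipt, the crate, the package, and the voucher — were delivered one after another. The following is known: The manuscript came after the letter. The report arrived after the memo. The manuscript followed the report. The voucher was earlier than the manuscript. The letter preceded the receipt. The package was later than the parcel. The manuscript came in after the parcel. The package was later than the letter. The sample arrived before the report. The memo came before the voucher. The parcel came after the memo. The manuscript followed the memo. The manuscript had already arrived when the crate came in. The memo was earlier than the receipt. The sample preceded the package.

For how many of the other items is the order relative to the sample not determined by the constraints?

Forced after the sample: the crate, the manuscript, the package, and the report.
That leaves the letter, the memo, the parcel, the receipt, and the voucher with no forced order relative to the sample — 5.

5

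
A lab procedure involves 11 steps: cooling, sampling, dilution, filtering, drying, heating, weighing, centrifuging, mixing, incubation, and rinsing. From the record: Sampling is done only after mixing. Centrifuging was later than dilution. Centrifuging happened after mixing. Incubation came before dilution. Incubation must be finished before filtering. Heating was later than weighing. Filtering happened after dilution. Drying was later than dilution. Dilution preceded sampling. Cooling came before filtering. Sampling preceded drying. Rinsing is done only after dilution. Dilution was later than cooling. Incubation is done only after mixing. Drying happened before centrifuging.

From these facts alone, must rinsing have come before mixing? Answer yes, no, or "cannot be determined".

no

Tracing the constraints gives mixing → incubation → dilution → rinsing, so mixing must come before rinsing.
That means rinsing cannot be before mixing.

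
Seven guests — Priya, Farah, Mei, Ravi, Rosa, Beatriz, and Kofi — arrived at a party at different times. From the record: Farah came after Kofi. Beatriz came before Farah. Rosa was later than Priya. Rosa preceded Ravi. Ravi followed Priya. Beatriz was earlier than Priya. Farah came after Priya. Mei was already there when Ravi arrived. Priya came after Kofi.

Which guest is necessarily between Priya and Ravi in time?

Rosa

Tracing the constraints gives Priya → Rosa → Ravi, so Rosa sits after Priya and before Ravi.
No other guest is forced both after Priya and before Ravi.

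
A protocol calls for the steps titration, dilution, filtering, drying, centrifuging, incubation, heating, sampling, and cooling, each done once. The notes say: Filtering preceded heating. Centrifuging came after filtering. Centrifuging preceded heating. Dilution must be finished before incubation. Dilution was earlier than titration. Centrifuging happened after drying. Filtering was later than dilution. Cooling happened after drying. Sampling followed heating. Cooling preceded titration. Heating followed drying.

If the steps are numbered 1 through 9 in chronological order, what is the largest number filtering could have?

6

Filtering must come before centrifuging, heating, and sampling — 3 steps forced after it.
Everything else can be placed before filtering in some valid order, so filtering can sit as late as position 9 − 3 = 6.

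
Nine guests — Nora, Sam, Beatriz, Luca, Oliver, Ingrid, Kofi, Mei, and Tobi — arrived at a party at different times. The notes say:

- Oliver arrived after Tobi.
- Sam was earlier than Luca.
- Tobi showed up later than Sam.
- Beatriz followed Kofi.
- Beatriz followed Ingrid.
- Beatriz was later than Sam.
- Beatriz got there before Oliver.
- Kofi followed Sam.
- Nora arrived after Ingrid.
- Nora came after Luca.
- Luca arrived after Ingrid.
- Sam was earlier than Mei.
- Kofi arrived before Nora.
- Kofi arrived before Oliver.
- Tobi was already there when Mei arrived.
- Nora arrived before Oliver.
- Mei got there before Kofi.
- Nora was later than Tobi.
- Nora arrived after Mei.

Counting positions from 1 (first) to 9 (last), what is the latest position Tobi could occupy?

Tobi must come before Beatriz, Kofi, Mei, Nora, and Oliver — 5 guests forced after them.
Everything else can be placed before Tobi in some valid order, so Tobi can sit as late as position 9 − 5 = 4.

4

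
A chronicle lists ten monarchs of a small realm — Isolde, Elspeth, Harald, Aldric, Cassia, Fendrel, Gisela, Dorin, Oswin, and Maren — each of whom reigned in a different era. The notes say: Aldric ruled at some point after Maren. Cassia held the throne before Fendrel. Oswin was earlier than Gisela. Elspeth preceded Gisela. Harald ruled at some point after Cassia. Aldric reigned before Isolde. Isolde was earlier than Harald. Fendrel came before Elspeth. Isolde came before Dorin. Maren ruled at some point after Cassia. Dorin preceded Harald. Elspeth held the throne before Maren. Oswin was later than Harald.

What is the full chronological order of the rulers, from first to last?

The constraints fix every adjacent pair, so only one ordering works:
Cassia → Fendrel → Elspeth → Maren → Aldric → Isolde → Dorin → Harald → Oswin → Gisela.

Cassia, Fendrel, Elspeth, Maren, Aldric, Isolde, Dorin, Harald, Oswin, Gisela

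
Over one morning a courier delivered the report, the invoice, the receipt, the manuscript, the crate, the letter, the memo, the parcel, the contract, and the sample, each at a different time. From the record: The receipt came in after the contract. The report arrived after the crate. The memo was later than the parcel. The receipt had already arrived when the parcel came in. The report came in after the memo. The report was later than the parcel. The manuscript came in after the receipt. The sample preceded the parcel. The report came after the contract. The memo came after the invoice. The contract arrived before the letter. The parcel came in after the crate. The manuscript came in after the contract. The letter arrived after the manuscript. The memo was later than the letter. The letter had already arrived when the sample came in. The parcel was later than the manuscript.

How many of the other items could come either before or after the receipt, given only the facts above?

Forced before the receipt: the contract; forced after the receipt: the letter, the manuscript, the memo, the parcel, the report, and the sample.
That leaves the crate and the invoice with no forced order relative to the receipt — 2.

2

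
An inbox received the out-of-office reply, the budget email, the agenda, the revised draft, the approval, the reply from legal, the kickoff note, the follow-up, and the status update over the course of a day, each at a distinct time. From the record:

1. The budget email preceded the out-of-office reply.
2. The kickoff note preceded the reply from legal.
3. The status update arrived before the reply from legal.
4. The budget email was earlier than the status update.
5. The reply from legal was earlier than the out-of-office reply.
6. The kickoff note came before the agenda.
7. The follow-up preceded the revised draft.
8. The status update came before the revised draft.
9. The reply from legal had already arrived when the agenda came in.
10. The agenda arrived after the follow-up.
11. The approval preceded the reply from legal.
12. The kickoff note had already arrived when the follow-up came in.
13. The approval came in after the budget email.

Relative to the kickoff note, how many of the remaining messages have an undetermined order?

3

Forced after the kickoff note: the agenda, the follow-up, the out-of-office reply, the reply from legal, and the revised draft.
That leaves the approval, the budget email, and the status update with no forced order relative to the kickoff note — 3.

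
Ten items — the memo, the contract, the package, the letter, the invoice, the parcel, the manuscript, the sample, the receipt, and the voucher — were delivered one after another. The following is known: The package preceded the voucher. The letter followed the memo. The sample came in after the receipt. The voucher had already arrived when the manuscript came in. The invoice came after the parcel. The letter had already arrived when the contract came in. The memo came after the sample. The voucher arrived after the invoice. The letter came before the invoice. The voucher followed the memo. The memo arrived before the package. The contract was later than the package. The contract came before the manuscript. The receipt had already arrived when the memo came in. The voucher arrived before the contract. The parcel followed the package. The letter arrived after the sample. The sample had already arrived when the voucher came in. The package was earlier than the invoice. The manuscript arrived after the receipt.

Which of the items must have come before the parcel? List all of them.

Directly stated before the parcel: the package.
The memo reaches the parcel via the memo → the package → the parcel.
The receipt reaches the parcel via the receipt → the memo → the package → the parcel.
The sample reaches the parcel via the sample → the memo → the package → the parcel.
No chain forces the letter (or any of the others) ahead of the parcel.

the memo, the package, the receipt, the sample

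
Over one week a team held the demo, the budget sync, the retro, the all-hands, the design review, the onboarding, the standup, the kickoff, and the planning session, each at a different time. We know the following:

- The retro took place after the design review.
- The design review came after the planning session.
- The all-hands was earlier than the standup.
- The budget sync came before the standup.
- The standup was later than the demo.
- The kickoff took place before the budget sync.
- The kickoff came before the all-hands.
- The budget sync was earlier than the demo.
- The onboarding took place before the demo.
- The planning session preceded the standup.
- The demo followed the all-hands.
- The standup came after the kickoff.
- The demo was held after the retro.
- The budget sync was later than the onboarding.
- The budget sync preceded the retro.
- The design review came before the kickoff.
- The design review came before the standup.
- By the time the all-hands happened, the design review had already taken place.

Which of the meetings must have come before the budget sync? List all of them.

Directly stated before the budget sync: the kickoff and the onboarding.
The design review reaches the budget sync via the design review → the kickoff → the budget sync.
The planning session reaches the budget sync via the planning session → the design review → the kickoff → the budget sync.
No chain forces the all-hands (or any of the others) ahead of the budget sync.

the design review, the kickoff, the onboarding, the planning session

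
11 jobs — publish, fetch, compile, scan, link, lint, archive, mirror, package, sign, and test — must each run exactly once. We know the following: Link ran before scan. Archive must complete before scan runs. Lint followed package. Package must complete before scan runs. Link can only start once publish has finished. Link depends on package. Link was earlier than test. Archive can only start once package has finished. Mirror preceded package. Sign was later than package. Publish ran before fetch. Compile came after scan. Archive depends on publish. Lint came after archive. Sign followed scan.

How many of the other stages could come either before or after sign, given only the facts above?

Forced before sign: archive, link, mirror, package, publish, and scan.
That leaves compile, fetch, lint, and test with no forced order relative to sign — 4.

4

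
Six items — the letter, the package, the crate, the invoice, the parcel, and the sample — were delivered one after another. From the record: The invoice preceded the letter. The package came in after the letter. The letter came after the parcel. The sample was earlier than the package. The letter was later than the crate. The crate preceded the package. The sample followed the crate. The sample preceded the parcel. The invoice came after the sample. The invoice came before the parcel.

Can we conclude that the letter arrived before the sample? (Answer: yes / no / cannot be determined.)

no

Tracing the constraints gives the sample → the parcel → the letter, so the sample must come before the letter.
That means the letter cannot be before the sample.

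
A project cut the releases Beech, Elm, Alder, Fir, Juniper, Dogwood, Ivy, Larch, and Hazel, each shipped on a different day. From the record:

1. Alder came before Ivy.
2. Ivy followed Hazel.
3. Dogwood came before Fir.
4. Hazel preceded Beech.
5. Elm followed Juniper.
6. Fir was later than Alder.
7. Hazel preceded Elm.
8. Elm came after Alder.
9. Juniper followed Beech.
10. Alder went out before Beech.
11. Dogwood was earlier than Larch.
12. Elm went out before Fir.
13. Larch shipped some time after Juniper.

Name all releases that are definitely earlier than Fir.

Directly stated before Fir: Alder, Dogwood, and Elm.
Beech reaches Fir via Beech → Juniper → Elm → Fir.
Hazel reaches Fir via Hazel → Elm → Fir.
Juniper reaches Fir via Juniper → Elm → Fir.

Alder, Beech, Dogwood, Elm, Hazel, Juniper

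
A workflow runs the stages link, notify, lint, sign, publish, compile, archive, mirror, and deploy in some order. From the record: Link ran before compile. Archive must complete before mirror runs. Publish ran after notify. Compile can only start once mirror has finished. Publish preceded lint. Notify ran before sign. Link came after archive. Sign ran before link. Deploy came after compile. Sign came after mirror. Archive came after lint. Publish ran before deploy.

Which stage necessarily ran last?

Every other stage has a chain of constraints placing it before deploy, so deploy is last.

deploy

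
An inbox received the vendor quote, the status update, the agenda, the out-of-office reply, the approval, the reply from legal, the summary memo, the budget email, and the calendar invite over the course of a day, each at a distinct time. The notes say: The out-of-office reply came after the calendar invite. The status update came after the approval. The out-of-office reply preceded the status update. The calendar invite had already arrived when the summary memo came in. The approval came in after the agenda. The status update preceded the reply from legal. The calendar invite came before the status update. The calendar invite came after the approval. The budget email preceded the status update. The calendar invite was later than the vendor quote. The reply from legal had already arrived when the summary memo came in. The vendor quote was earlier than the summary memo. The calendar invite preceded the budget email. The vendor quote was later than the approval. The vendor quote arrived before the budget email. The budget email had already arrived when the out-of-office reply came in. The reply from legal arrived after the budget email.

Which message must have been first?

the agenda

The agenda has a chain of constraints placing it before every other message, so the agenda must be first.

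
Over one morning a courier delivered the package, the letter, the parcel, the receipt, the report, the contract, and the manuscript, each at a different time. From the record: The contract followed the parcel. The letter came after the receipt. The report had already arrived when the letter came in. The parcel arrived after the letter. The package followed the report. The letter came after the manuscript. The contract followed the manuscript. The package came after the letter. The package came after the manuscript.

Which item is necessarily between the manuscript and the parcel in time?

the letter

Tracing the constraints gives the manuscript → the letter → the parcel, so the letter sits after the manuscript and before the parcel.
No other item is forced both after the manuscript and before the parcel.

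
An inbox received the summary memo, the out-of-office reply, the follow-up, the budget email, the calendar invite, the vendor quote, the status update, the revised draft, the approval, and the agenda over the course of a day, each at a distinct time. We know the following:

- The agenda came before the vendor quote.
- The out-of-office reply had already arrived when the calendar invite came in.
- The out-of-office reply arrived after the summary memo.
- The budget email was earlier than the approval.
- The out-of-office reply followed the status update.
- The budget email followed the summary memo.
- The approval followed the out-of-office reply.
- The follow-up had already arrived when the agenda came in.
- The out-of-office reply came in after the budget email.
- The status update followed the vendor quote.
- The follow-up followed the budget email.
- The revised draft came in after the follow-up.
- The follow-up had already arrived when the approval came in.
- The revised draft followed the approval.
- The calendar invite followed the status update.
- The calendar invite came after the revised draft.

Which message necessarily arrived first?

The summary memo has a chain of constraints placing it before every other message, so the summary memo must be first.

the summary memo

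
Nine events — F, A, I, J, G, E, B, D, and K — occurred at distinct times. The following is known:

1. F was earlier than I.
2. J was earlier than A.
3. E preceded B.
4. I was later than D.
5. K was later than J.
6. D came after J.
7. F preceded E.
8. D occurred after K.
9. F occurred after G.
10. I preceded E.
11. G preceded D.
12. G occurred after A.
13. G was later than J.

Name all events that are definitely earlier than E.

A, D, F, G, I, J, K

Directly stated before E: F and I.
A reaches E via A → G → F → E.
D reaches E via D → I → E.
G reaches E via G → F → E.
Likewise J and K each reach E by chaining the stated constraints.
No chain forces B ahead of E.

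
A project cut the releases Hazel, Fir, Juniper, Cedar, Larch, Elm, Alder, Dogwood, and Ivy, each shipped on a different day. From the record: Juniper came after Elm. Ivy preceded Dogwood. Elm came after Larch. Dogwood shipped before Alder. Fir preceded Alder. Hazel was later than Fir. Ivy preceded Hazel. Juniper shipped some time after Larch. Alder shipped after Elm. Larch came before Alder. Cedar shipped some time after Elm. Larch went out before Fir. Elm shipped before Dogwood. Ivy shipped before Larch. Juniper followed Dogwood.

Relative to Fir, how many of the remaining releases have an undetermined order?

4

Forced before Fir: Ivy and Larch; forced after Fir: Alder and Hazel.
That leaves Cedar, Dogwood, Elm, and Juniper with no forced order relative to Fir — 4.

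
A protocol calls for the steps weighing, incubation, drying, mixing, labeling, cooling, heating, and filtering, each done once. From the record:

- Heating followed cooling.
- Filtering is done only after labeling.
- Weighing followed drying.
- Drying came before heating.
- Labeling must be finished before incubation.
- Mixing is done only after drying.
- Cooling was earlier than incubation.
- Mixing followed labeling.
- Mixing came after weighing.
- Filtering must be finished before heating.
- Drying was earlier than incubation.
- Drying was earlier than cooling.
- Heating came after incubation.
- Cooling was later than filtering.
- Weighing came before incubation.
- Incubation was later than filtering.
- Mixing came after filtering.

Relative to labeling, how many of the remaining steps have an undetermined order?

2

Forced after labeling: cooling, filtering, heating, incubation, and mixing.
That leaves drying and weighing with no forced order relative to labeling — 2.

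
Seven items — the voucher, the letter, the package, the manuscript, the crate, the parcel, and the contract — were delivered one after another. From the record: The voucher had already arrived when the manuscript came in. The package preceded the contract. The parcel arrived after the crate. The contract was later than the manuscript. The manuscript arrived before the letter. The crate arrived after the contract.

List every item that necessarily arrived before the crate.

the contract, the manuscript, the package, the voucher

Directly stated before the crate: the contract.
The manuscript reaches the crate via the manuscript → the contract → the crate.
The package reaches the crate via the package → the contract → the crate.
The voucher reaches the crate via the voucher → the manuscript → the contract → the crate.
No chain forces the letter (or any of the others) ahead of the crate.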